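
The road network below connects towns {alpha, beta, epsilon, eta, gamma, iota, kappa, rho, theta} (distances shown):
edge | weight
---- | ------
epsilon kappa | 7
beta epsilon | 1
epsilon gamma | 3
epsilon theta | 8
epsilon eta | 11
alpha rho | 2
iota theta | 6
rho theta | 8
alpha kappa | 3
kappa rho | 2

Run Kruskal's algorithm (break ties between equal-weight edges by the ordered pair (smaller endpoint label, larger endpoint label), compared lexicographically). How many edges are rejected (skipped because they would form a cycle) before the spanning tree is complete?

2

Sort edges by weight, then run Kruskal:
beta epsilon (1): add — endpoints in different components.
alpha rho (2): add — endpoints in different components.
kappa rho (2): add — endpoints in different components.
alpha kappa (3): skip — kappa and alpha already connected.
epsilon gamma (3): add — endpoints in different components.
iota theta (6): add — endpoints in different components.
epsilon kappa (7): add — endpoints in different components.
epsilon theta (8): add — endpoints in different components.
rho theta (8): skip — theta and rho already connected.
epsilon eta (11): add — endpoints in different components.
Edges rejected before the tree was complete: 2.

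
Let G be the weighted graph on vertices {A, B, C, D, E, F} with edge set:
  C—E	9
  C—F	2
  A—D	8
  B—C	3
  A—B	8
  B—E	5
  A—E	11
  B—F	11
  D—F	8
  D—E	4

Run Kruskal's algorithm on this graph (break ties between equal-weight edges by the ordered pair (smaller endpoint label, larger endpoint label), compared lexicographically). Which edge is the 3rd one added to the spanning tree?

D-E

Kruskal: consider edges lightest-first.
C—F (2): add — endpoints in different components.
B—C (3): add — endpoints in different components.
D—E (4): add — endpoints in different components.
B—E (5): add — endpoints in different components.
A—B (8): add — endpoints in different components.
The 3rd edge added is D—E.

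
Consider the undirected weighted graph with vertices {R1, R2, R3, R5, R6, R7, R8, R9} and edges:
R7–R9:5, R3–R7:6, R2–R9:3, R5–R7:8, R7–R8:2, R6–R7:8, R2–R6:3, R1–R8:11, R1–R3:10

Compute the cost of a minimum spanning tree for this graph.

Prim's algorithm from R9:
Step 1: frontier [R2–R9 3, R7–R9 5] → take R2–R9 (3); add R2.
Step 2: frontier [R2–R6 3, R7–R9 5] → take R2–R6 (3); add R6.
Step 3: frontier [R6–R7 8, R7–R9 5] → take R7–R9 (5); add R7.
Step 4: frontier [R7–R8 2, R3–R7 6, R5–R7 8] → take R7–R8 (2); add R8.
Step 5: frontier [R3–R7 6, R5–R7 8, R1–R8 11] → take R3–R7 (6); add R3.
Step 6: frontier [R1–R3 10, R5–R7 8, R1–R8 11] → take R5–R7 (8); add R5.
Step 7: frontier [R1–R3 10, R1–R8 11] → take R1–R3 (10); add R1.
MST edges: R2–R9, R2–R6, R7–R9, R7–R8, R3–R7, R5–R7, R1–R3; total weight 3+3+5+2+6+8+10 = 37.

37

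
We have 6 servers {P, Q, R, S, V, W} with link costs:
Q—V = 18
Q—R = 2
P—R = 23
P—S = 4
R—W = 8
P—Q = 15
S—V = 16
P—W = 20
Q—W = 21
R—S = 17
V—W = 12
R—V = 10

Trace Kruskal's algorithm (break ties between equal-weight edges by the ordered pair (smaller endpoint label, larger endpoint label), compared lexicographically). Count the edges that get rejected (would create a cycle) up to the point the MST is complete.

1

Kruskal's algorithm — process edges by increasing weight (ties by edge label):
Q—R (2): add. Components now {W} {V} {Q,R} {S} {P}
P—S (4): add. Components now {W} {V} {Q,R} {P,S}
R—W (8): add. Components now {Q,R,W} {V} {P,S}
R—V (10): add. Components now {Q,R,V,W} {P,S}
V—W (12): skip — W and V already connected.
P—Q (15): add. Components now {P,Q,R,S,V,W}
Edges rejected before the tree was complete: 1.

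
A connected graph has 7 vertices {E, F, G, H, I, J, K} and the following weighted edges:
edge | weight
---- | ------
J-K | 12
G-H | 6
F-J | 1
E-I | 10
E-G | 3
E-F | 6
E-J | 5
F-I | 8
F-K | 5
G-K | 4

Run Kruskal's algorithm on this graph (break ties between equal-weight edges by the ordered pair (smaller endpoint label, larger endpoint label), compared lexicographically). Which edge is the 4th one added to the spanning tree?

Kruskal's algorithm — process edges by increasing weight (ties by edge label):
F-J (1): add — endpoints in different components.
E-G (3): add — endpoints in different components.
G-K (4): add — endpoints in different components.
E-J (5): add — endpoints in different components.
F-K (5): skip — F and K already connected.
E-F (6): skip — E and F already connected.
G-H (6): add — endpoints in different components.
F-I (8): add — endpoints in different components.
The 4th edge added is E-J.

E-J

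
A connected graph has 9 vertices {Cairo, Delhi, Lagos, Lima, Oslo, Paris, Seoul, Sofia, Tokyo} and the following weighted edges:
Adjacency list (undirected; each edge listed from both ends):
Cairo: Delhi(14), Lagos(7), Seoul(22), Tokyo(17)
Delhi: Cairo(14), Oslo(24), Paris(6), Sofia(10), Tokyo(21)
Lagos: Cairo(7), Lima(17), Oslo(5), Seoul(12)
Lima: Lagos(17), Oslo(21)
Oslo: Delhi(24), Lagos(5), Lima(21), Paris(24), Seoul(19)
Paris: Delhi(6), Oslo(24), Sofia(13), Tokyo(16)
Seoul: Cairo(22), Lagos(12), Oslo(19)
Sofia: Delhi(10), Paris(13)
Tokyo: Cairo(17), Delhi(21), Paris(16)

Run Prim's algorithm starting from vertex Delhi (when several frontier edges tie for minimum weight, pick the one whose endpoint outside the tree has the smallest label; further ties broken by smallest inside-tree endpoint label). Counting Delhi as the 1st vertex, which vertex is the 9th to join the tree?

Grow the tree from Delhi using Prim:
Step 1: cheapest edge leaving the tree is Delhi–Paris (6); add Paris.
Step 2: cheapest edge leaving the tree is Delhi–Sofia (10); add Sofia.
Step 3: cheapest edge leaving the tree is Cairo–Delhi (14); add Cairo.
Step 4: cheapest edge leaving the tree is Cairo–Lagos (7); add Lagos.
Step 5: cheapest edge leaving the tree is Lagos–Oslo (5); add Oslo.
Step 6: cheapest edge leaving the tree is Lagos–Seoul (12); add Seoul.
Step 7: cheapest edge leaving the tree is Paris–Tokyo (16); add Tokyo.
Step 8: cheapest edge leaving the tree is Lagos–Lima (17); add Lima.
Vertex order: Delhi, Paris, Sofia, Cairo, Lagos, Oslo, Seoul, Tokyo, Lima. The 9th vertex is Lima.

Lima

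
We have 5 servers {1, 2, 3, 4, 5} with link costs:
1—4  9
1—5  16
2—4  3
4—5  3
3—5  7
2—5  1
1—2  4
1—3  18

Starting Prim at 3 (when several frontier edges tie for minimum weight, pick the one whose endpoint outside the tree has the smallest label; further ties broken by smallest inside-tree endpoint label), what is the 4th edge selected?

Prim, starting at 3.
Step 1: frontier [3—5 7, 1—3 18] → take 3—5 (7); add 5.
Step 2: frontier [1—3 18, 2—5 1, 4—5 3, 1—5 16] → take 2—5 (1); add 2.
Step 3: frontier [2—4 3, 1—2 4, 1—3 18, 4—5 3, 1—5 16] → take 2—4 (3); add 4.
Step 4: frontier [1—2 4, 1—3 18, 1—4 9, 1—5 16] → take 1—2 (4); add 1.
The 4th edge added is 1—2.

1-2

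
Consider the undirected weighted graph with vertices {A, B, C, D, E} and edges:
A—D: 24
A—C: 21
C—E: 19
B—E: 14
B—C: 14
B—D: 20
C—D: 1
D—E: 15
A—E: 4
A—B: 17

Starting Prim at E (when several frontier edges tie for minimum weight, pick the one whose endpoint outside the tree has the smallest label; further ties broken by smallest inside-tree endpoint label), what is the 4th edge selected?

C-D

Prim's algorithm from E:
Step 1: frontier [A—E 4, B—E 14, D—E 15, C—E 19] → take A—E (4); add A.
Step 2: frontier [A—B 17, A—C 21, A—D 24, B—E 14, D—E 15, C—E 19] → take B—E (14); add B.
Step 3: frontier [A—C 21, A—D 24, B—C 14, B—D 20, D—E 15, C—E 19] → take B—C (14); add C.
Step 4: frontier [A—D 24, B—D 20, C—D 1, D—E 15] → take C—D (1); add D.
The 4th edge added is C—D.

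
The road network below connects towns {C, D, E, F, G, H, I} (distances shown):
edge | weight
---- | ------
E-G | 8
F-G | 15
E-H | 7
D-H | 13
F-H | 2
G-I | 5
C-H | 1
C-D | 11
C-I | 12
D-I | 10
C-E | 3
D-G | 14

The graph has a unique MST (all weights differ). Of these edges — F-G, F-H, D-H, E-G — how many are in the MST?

2

Kruskal: consider edges lightest-first.
C-H (1): add. Components now {C,H} {D} {E} {F} {G} {I}
F-H (2): add. Components now {C,F,H} {D} {E} {G} {I}
C-E (3): add. Components now {C,E,F,H} {D} {G} {I}
G-I (5): add. Components now {C,E,F,H} {D} {G,I}
E-H (7): skip — E and H already connected.
E-G (8): add. Components now {C,E,F,G,H,I} {D}
D-I (10): add. Components now {C,D,E,F,G,H,I}
MST edge set: {C-H, F-H, C-E, G-I, E-G, D-I}.
Of the listed edges, {F-H, E-G} are in the MST → 2.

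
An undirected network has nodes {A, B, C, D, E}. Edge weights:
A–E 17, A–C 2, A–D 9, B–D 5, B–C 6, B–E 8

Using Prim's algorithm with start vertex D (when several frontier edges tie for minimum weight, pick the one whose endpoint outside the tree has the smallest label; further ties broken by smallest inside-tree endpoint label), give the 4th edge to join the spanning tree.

B-E

Prim's algorithm from D:
Step 1: frontier [B–D 5, A–D 9] → take B–D (5); add B.
Step 2: frontier [B–C 6, B–E 8, A–D 9] → take B–C (6); add C.
Step 3: frontier [B–E 8, A–C 2, A–D 9] → take A–C (2); add A.
Step 4: frontier [A–E 17, B–E 8] → take B–E (8); add E.
The 4th edge added is B–E.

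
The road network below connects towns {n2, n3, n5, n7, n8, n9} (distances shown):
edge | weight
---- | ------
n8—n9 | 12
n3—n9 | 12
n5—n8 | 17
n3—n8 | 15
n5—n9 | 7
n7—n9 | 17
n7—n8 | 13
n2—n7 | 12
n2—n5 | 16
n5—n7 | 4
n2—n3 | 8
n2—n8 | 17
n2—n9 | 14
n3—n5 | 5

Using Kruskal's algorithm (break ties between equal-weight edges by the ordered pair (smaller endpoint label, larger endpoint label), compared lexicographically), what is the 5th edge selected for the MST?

Kruskal's algorithm — process edges by increasing weight (ties by edge label):
n5—n7 (4): add. Components now {n8} {n2} {n5,n7} {n3} {n9}
n3—n5 (5): add. Components now {n8} {n2} {n3,n5,n7} {n9}
n5—n9 (7): add. Components now {n8} {n2} {n3,n5,n7,n9}
n2—n3 (8): add. Components now {n8} {n2,n3,n5,n7,n9}
n2—n7 (12): skip — n2 and n7 already connected.
n3—n9 (12): skip — n3 and n9 already connected.
n8—n9 (12): add. Components now {n2,n3,n5,n7,n8,n9}
The 5th edge added is n8—n9.

n8-n9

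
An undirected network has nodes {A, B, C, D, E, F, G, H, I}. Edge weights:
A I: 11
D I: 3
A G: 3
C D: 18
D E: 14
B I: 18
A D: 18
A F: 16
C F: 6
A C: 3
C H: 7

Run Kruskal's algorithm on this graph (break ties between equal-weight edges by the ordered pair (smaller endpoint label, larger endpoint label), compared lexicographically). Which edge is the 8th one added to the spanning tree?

B-I

Kruskal's algorithm — process edges by increasing weight (ties by edge label):
A C (3): add — endpoints in different components.
A G (3): add — endpoints in different components.
D I (3): add — endpoints in different components.
C F (6): add — endpoints in different components.
C H (7): add — endpoints in different components.
A I (11): add — endpoints in different components.
D E (14): add — endpoints in different components.
A F (16): skip — A and F already connected.
A D (18): skip — A and D already connected.
B I (18): add — endpoints in different components.
The 8th edge added is B I.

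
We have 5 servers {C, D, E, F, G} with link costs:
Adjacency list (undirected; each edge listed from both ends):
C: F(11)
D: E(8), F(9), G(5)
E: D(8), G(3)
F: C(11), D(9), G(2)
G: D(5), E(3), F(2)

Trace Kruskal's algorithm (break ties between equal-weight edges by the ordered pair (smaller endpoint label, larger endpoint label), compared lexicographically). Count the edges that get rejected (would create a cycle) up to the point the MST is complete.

Kruskal: consider edges lightest-first.
F–G (2): add — endpoints in different components.
E–G (3): add — endpoints in different components.
D–G (5): add — endpoints in different components.
D–E (8): skip — D and E already connected.
D–F (9): skip — D and F already connected.
C–F (11): add — endpoints in different components.
Edges rejected before the tree was complete: 2.

2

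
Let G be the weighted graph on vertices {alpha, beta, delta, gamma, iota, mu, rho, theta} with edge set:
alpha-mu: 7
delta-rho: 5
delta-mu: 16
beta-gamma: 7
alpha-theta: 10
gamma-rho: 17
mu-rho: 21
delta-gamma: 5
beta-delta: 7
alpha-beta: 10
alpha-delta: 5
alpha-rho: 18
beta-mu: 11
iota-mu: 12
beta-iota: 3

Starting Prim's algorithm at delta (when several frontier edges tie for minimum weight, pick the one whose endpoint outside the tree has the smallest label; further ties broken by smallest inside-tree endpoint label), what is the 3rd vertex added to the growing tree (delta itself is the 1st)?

Grow the tree from delta using Prim:
Step 1: cheapest edge leaving the tree is alpha-delta (5); add alpha.
Step 2: cheapest edge leaving the tree is delta-gamma (5); add gamma.
Step 3: cheapest edge leaving the tree is delta-rho (5); add rho.
Step 4: cheapest edge leaving the tree is beta-delta (7); add beta.
Step 5: cheapest edge leaving the tree is beta-iota (3); add iota.
Step 6: cheapest edge leaving the tree is alpha-mu (7); add mu.
Step 7: cheapest edge leaving the tree is alpha-theta (10); add theta.
Vertex order: delta, alpha, gamma, rho, beta, iota, mu, theta. The 3rd vertex is gamma.

gamma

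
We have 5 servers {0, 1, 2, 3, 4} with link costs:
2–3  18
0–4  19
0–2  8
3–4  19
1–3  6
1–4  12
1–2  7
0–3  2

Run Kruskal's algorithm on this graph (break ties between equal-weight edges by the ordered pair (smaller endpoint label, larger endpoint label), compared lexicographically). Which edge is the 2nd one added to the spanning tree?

Kruskal's algorithm — process edges by increasing weight (ties by edge label):
0–3 (2): add — endpoints in different components.
1–3 (6): add — endpoints in different components.
1–2 (7): add — endpoints in different components.
0–2 (8): skip — 0 and 2 already connected.
1–4 (12): add — endpoints in different components.
The 2nd edge added is 1–3.

1-3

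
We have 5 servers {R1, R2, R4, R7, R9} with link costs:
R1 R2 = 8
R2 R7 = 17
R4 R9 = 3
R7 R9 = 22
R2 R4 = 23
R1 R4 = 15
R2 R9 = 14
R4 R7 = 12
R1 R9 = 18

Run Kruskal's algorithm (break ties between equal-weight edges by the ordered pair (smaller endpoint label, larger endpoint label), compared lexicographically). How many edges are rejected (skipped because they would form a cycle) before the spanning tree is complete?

Sort edges by weight, then run Kruskal:
R4 R9 (3): add — endpoints in different components.
R1 R2 (8): add — endpoints in different components.
R4 R7 (12): add — endpoints in different components.
R2 R9 (14): add — endpoints in different components.
Edges rejected before the tree was complete: 0.

0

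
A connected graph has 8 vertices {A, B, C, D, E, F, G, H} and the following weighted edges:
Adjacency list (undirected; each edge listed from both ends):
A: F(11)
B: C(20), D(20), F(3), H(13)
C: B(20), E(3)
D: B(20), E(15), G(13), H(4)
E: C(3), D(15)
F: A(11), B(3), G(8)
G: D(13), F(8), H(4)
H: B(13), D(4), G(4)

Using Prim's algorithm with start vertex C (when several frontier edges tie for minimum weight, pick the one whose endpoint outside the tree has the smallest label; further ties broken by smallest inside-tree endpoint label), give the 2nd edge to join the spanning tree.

Grow the tree from C using Prim:
Step 1: frontier [C E 3, B C 20] → take C E (3); add E.
Step 2: frontier [B C 20, D E 15] → take D E (15); add D.
Step 3: frontier [B C 20, D H 4, D G 13, B D 20] → take D H (4); add H.
Step 4: frontier [B C 20, D G 13, B D 20, G H 4, B H 13] → take G H (4); add G.
Step 5: frontier [B C 20, B D 20, F G 8, B H 13] → take F G (8); add F.
Step 6: frontier [B C 20, B D 20, B F 3, A F 11, B H 13] → take B F (3); add B.
Step 7: frontier [A F 11] → take A F (11); add A.
The 2nd edge added is D E.

D-E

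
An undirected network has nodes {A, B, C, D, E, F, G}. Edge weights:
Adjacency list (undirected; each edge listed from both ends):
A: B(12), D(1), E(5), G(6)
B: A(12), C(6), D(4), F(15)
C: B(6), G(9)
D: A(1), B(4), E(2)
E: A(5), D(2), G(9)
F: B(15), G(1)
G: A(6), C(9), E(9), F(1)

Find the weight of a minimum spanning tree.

20

Grow the tree from D using Prim:
Step 1: frontier [A-D 1, D-E 2, B-D 4] → take A-D (1); add A.
Step 2: frontier [A-E 5, A-G 6, A-B 12, D-E 2, B-D 4] → take D-E (2); add E.
Step 3: frontier [A-G 6, A-B 12, B-D 4, E-G 9] → take B-D (4); add B.
Step 4: frontier [A-G 6, B-C 6, B-F 15, E-G 9] → take B-C (6); add C.
Step 5: frontier [A-G 6, B-F 15, C-G 9, E-G 9] → take A-G (6); add G.
Step 6: frontier [B-F 15, F-G 1] → take F-G (1); add F.
MST edges: A-D, D-E, B-D, B-C, A-G, F-G; total weight 1+2+4+6+6+1 = 20.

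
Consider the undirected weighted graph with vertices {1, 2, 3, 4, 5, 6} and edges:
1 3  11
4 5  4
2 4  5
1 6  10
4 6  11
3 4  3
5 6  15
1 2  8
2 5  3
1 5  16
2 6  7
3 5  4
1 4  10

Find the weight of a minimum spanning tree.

25

Sort edges by weight, then run Kruskal:
2 5 (3): add — endpoints in different components.
3 4 (3): add — endpoints in different components.
3 5 (4): add — endpoints in different components.
4 5 (4): skip — 4 and 5 already connected.
2 4 (5): skip — 2 and 4 already connected.
2 6 (7): add — endpoints in different components.
1 2 (8): add — endpoints in different components.
MST edges: 2 5, 3 4, 3 5, 2 6, 1 2; total weight 3+3+4+7+8 = 25.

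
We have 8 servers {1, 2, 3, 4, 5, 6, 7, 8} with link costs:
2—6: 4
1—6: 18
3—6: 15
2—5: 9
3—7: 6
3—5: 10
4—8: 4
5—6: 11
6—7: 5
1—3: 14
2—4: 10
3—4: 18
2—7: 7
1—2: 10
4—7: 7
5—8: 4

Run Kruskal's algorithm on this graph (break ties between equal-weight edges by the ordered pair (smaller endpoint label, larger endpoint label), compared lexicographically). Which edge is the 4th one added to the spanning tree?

Sort edges by weight, then run Kruskal:
2—6 (4): add — endpoints in different components.
4—8 (4): add — endpoints in different components.
5—8 (4): add — endpoints in different components.
6—7 (5): add — endpoints in different components.
3—7 (6): add — endpoints in different components.
2—7 (7): skip — 2 and 7 already connected.
4—7 (7): add — endpoints in different components.
2—5 (9): skip — 2 and 5 already connected.
1—2 (10): add — endpoints in different components.
The 4th edge added is 6—7.

6-7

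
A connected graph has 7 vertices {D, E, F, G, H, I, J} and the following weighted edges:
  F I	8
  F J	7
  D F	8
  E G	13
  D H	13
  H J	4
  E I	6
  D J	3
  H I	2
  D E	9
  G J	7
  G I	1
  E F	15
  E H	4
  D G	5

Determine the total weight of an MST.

21

Prim's algorithm from I:
Step 1: cheapest edge leaving the tree is G I (1); add G.
Step 2: cheapest edge leaving the tree is H I (2); add H.
Step 3: cheapest edge leaving the tree is E H (4); add E.
Step 4: cheapest edge leaving the tree is H J (4); add J.
Step 5: cheapest edge leaving the tree is D J (3); add D.
Step 6: cheapest edge leaving the tree is F J (7); add F.
MST edges: G I, H I, E H, H J, D J, F J; total weight 1+2+4+4+3+7 = 21.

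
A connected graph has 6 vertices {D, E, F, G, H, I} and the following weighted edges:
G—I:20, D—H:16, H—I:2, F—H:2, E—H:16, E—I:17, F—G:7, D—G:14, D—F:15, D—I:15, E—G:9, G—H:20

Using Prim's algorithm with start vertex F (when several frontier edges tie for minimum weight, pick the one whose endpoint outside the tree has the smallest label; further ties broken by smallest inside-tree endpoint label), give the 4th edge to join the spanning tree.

Prim, starting at F.
Step 1: cheapest edge leaving the tree is F—H (2); add H.
Step 2: cheapest edge leaving the tree is H—I (2); add I.
Step 3: cheapest edge leaving the tree is F—G (7); add G.
Step 4: cheapest edge leaving the tree is E—G (9); add E.
Step 5: cheapest edge leaving the tree is D—G (14); add D.
The 4th edge added is E—G.

E-G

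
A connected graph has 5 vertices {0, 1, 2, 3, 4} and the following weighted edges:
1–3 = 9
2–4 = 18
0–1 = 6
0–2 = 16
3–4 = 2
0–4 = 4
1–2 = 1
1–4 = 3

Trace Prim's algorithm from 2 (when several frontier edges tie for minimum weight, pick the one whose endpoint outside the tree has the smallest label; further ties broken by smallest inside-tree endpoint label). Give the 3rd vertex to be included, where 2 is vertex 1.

Grow the tree from 2 using Prim:
Step 1: frontier [1–2 1, 0–2 16, 2–4 18] → take 1–2 (1); add 1.
Step 2: frontier [1–4 3, 0–1 6, 1–3 9, 0–2 16, 2–4 18] → take 1–4 (3); add 4.
Step 3: frontier [0–1 6, 1–3 9, 0–2 16, 3–4 2, 0–4 4] → take 3–4 (2); add 3.
Step 4: frontier [0–1 6, 0–2 16, 0–4 4] → take 0–4 (4); add 0.
Vertex order: 2, 1, 4, 3, 0. The 3rd vertex is 4.

4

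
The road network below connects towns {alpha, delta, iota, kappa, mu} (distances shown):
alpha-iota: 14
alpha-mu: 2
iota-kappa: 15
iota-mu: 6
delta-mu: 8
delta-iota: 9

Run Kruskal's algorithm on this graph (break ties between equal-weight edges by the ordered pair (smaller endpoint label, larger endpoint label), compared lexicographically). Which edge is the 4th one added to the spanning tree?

iota-kappa

Sort edges by weight, then run Kruskal:
alpha-mu (2): add — endpoints in different components.
iota-mu (6): add — endpoints in different components.
delta-mu (8): add — endpoints in different components.
delta-iota (9): skip — iota and delta already connected.
alpha-iota (14): skip — alpha and iota already connected.
iota-kappa (15): add — endpoints in different components.
The 4th edge added is iota-kappa.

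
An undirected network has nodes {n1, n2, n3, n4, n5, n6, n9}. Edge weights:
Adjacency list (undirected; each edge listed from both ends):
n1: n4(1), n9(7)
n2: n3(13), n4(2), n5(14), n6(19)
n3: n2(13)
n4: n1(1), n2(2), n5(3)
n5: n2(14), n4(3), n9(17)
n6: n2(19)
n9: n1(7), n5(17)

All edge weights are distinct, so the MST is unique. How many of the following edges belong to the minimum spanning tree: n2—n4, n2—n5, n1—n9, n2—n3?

3

Kruskal's algorithm — process edges by increasing weight (ties by edge label):
n1—n4 (1): add — endpoints in different components.
n2—n4 (2): add — endpoints in different components.
n4—n5 (3): add — endpoints in different components.
n1—n9 (7): add — endpoints in different components.
n2—n3 (13): add — endpoints in different components.
n2—n5 (14): skip — n2 and n5 already connected.
n5—n9 (17): skip — n9 and n5 already connected.
n2—n6 (19): add — endpoints in different components.
MST edge set: {n1—n4, n2—n4, n4—n5, n1—n9, n2—n3, n2—n6}.
Of the listed edges, {n2—n4, n1—n9, n2—n3} are in the MST → 3.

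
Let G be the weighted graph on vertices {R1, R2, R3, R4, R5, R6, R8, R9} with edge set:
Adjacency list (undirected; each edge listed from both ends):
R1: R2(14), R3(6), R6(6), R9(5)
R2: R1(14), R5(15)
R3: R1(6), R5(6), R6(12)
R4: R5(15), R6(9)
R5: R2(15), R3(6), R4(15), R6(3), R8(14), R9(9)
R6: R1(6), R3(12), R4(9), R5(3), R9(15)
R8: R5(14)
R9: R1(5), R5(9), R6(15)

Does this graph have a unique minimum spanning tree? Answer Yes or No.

Sort edges by weight, then run Kruskal:
R5—R6 (3): add — endpoints in different components.
R1—R9 (5): add — endpoints in different components.
R1—R3 (6): add — endpoints in different components.
R1—R6 (6): add — endpoints in different components.
R3—R5 (6): skip — R5 and R3 already connected.
R4—R6 (9): add — endpoints in different components.
R5—R9 (9): skip — R9 and R5 already connected.
R3—R6 (12): skip — R6 and R3 already connected.
R1—R2 (14): add — endpoints in different components.
R5—R8 (14): add — endpoints in different components.
Non-tree edge R3—R5 has weight 6, equal to the heaviest edge on its tree cycle — swapping gives another MST of the same weight. Not unique.

No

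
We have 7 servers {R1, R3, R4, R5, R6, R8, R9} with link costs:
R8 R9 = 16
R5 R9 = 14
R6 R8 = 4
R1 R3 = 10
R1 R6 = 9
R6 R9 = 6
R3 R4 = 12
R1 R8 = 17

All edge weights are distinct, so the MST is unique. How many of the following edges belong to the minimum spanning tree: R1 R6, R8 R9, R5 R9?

Sort edges by weight, then run Kruskal:
R6 R8 (4): add. Components now {R6,R8} {R1} {R5} {R9} {R4} {R3}
R6 R9 (6): add. Components now {R6,R8,R9} {R1} {R5} {R4} {R3}
R1 R6 (9): add. Components now {R1,R6,R8,R9} {R5} {R4} {R3}
R1 R3 (10): add. Components now {R1,R3,R6,R8,R9} {R5} {R4}
R3 R4 (12): add. Components now {R1,R3,R4,R6,R8,R9} {R5}
R5 R9 (14): add. Components now {R1,R3,R4,R5,R6,R8,R9}
MST edge set: {R6 R8, R6 R9, R1 R6, R1 R3, R3 R4, R5 R9}.
Of the listed edges, {R1 R6, R5 R9} are in the MST → 2.

2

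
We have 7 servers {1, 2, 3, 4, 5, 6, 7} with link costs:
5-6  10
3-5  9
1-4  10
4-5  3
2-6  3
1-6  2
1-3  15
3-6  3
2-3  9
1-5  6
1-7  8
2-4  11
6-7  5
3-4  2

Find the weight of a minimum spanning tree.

18

Kruskal's algorithm — process edges by increasing weight (ties by edge label):
1-6 (2): add — endpoints in different components.
3-4 (2): add — endpoints in different components.
2-6 (3): add — endpoints in different components.
3-6 (3): add — endpoints in different components.
4-5 (3): add — endpoints in different components.
6-7 (5): add — endpoints in different components.
MST edges: 1-6, 3-4, 2-6, 3-6, 4-5, 6-7; total weight 2+2+3+3+3+5 = 18.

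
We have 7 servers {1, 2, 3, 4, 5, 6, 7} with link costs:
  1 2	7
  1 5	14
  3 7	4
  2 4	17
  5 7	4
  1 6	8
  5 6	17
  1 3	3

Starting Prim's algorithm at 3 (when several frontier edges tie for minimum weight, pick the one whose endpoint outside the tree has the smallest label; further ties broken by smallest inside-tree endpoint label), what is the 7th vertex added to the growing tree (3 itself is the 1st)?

4

Prim's algorithm from 3:
Step 1: cheapest edge leaving the tree is 1 3 (3); add 1.
Step 2: cheapest edge leaving the tree is 3 7 (4); add 7.
Step 3: cheapest edge leaving the tree is 5 7 (4); add 5.
Step 4: cheapest edge leaving the tree is 1 2 (7); add 2.
Step 5: cheapest edge leaving the tree is 1 6 (8); add 6.
Step 6: cheapest edge leaving the tree is 2 4 (17); add 4.
Vertex order: 3, 1, 7, 5, 2, 6, 4. The 7th vertex is 4.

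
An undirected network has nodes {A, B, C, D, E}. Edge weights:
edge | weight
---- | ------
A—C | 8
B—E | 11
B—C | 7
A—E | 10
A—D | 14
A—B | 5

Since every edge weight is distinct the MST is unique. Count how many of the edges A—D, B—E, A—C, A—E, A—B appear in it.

Kruskal: consider edges lightest-first.
A—B (5): add. Components now {A,B} {C} {D} {E}
B—C (7): add. Components now {A,B,C} {D} {E}
A—C (8): skip — A and C already connected.
A—E (10): add. Components now {A,B,C,E} {D}
B—E (11): skip — B and E already connected.
A—D (14): add. Components now {A,B,C,D,E}
MST edge set: {A—B, B—C, A—E, A—D}.
Of the listed edges, {A—D, A—E, A—B} are in the MST → 3.

3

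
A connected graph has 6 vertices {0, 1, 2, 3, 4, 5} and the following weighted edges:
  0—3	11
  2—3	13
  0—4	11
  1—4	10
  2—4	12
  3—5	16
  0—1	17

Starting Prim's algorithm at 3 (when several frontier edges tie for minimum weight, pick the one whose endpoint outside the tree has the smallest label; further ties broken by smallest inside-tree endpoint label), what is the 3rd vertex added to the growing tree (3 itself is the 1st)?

Prim's algorithm from 3:
Step 1: cheapest edge leaving the tree is 0—3 (11); add 0.
Step 2: cheapest edge leaving the tree is 0—4 (11); add 4.
Step 3: cheapest edge leaving the tree is 1—4 (10); add 1.
Step 4: cheapest edge leaving the tree is 2—4 (12); add 2.
Step 5: cheapest edge leaving the tree is 3—5 (16); add 5.
Vertex order: 3, 0, 4, 1, 2, 5. The 3rd vertex is 4.

4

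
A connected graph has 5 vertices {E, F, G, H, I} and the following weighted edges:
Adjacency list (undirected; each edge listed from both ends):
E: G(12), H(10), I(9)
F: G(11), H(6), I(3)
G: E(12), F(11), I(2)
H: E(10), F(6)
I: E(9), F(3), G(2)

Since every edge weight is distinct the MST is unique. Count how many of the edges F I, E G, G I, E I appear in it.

Sort edges by weight, then run Kruskal:
G I (2): add. Components now {E} {F} {G,I} {H}
F I (3): add. Components now {E} {F,G,I} {H}
F H (6): add. Components now {E} {F,G,H,I}
E I (9): add. Components now {E,F,G,H,I}
MST edge set: {G I, F I, F H, E I}.
Of the listed edges, {F I, G I, E I} are in the MST → 3.

3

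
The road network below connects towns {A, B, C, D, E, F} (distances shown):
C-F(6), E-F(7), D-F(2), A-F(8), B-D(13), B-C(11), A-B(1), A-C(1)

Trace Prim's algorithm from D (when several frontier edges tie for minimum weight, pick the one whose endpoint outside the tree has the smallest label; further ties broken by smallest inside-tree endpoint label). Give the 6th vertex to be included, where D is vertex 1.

E

Prim's algorithm from D:
Step 1: frontier [D-F 2, B-D 13] → take D-F (2); add F.
Step 2: frontier [B-D 13, C-F 6, E-F 7, A-F 8] → take C-F (6); add C.
Step 3: frontier [A-C 1, B-C 11, B-D 13, E-F 7, A-F 8] → take A-C (1); add A.
Step 4: frontier [A-B 1, B-C 11, B-D 13, E-F 7] → take A-B (1); add B.
Step 5: frontier [E-F 7] → take E-F (7); add E.
Vertex order: D, F, C, A, B, E. The 6th vertex is E.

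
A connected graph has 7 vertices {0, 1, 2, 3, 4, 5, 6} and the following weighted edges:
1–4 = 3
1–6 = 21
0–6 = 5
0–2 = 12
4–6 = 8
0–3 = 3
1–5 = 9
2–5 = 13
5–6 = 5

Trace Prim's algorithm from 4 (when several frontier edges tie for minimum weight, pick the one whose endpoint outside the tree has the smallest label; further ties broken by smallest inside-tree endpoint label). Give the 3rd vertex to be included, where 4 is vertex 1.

6

Grow the tree from 4 using Prim:
Step 1: cheapest edge leaving the tree is 1–4 (3); add 1.
Step 2: cheapest edge leaving the tree is 4–6 (8); add 6.
Step 3: cheapest edge leaving the tree is 0–6 (5); add 0.
Step 4: cheapest edge leaving the tree is 0–3 (3); add 3.
Step 5: cheapest edge leaving the tree is 5–6 (5); add 5.
Step 6: cheapest edge leaving the tree is 0–2 (12); add 2.
Vertex order: 4, 1, 6, 0, 3, 5, 2. The 3rd vertex is 6.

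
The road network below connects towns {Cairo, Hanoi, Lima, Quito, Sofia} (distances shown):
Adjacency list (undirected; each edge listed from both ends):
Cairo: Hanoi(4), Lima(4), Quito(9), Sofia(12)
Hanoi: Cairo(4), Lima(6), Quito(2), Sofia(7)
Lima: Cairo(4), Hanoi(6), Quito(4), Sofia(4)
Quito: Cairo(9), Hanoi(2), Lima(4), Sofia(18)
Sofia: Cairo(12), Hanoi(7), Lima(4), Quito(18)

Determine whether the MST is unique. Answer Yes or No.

No

Sort edges by weight, then run Kruskal:
Hanoi Quito (2): add — endpoints in different components.
Cairo Hanoi (4): add — endpoints in different components.
Cairo Lima (4): add — endpoints in different components.
Lima Quito (4): skip — Quito and Lima already connected.
Lima Sofia (4): add — endpoints in different components.
Non-tree edge Lima Quito has weight 4, equal to the heaviest edge on its tree cycle — swapping gives another MST of the same weight. Not unique.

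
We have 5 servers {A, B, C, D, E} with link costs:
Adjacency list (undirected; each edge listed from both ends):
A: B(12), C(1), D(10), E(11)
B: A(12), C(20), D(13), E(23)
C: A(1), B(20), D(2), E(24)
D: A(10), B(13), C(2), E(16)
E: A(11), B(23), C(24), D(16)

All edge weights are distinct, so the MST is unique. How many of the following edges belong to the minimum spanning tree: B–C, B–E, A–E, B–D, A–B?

2

Kruskal: consider edges lightest-first.
A–C (1): add — endpoints in different components.
C–D (2): add — endpoints in different components.
A–D (10): skip — A and D already connected.
A–E (11): add — endpoints in different components.
A–B (12): add — endpoints in different components.
MST edge set: {A–C, C–D, A–E, A–B}.
Of the listed edges, {A–E, A–B} are in the MST → 2.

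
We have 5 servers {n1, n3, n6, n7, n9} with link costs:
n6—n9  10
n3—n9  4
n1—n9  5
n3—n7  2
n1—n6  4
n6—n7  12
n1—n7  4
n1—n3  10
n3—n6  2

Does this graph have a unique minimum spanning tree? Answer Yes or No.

No

Sort edges by weight, then run Kruskal:
n3—n6 (2): add — endpoints in different components.
n3—n7 (2): add — endpoints in different components.
n1—n6 (4): add — endpoints in different components.
n1—n7 (4): skip — n1 and n7 already connected.
n3—n9 (4): add — endpoints in different components.
Non-tree edge n1—n7 has weight 4, equal to the heaviest edge on its tree cycle — swapping gives another MST of the same weight. Not unique.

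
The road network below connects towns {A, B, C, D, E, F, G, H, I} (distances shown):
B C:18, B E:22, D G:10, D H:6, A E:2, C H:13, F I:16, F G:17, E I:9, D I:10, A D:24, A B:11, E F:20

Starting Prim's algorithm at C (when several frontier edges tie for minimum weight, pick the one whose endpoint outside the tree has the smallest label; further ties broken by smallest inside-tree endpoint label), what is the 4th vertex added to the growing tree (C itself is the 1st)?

G

Prim, starting at C.
Step 1: cheapest edge leaving the tree is C H (13); add H.
Step 2: cheapest edge leaving the tree is D H (6); add D.
Step 3: cheapest edge leaving the tree is D G (10); add G.
Step 4: cheapest edge leaving the tree is D I (10); add I.
Step 5: cheapest edge leaving the tree is E I (9); add E.
Step 6: cheapest edge leaving the tree is A E (2); add A.
Step 7: cheapest edge leaving the tree is A B (11); add B.
Step 8: cheapest edge leaving the tree is F I (16); add F.
Vertex order: C, H, D, G, I, E, A, B, F. The 4th vertex is G.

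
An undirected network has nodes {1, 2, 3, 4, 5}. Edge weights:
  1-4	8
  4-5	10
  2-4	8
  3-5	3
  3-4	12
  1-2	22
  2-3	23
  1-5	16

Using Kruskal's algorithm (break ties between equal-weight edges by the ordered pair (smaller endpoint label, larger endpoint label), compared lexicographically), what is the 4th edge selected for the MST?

4-5

Sort edges by weight, then run Kruskal:
3-5 (3): add — endpoints in different components.
1-4 (8): add — endpoints in different components.
2-4 (8): add — endpoints in different components.
4-5 (10): add — endpoints in different components.
The 4th edge added is 4-5.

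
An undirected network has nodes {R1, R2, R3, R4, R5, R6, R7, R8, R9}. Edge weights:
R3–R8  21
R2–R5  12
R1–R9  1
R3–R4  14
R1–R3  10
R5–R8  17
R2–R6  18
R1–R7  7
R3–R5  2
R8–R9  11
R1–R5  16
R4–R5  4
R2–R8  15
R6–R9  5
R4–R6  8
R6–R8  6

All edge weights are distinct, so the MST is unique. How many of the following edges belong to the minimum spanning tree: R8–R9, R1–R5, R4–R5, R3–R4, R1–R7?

2

Kruskal: consider edges lightest-first.
R1–R9 (1): add — endpoints in different components.
R3–R5 (2): add — endpoints in different components.
R4–R5 (4): add — endpoints in different components.
R6–R9 (5): add — endpoints in different components.
R6–R8 (6): add — endpoints in different components.
R1–R7 (7): add — endpoints in different components.
R4–R6 (8): add — endpoints in different components.
R1–R3 (10): skip — R3 and R1 already connected.
R8–R9 (11): skip — R8 and R9 already connected.
R2–R5 (12): add — endpoints in different components.
MST edge set: {R1–R9, R3–R5, R4–R5, R6–R9, R6–R8, R1–R7, R4–R6, R2–R5}.
Of the listed edges, {R4–R5, R1–R7} are in the MST → 2.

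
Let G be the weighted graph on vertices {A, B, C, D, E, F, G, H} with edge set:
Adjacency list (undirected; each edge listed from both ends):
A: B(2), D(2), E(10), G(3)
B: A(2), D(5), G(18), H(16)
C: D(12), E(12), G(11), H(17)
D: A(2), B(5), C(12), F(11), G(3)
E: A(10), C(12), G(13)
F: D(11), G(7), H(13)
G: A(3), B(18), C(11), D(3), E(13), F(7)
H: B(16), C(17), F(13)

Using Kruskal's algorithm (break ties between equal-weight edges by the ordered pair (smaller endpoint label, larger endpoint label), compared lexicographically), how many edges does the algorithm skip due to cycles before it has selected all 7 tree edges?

6

Sort edges by weight, then run Kruskal:
A-B (2): add — endpoints in different components.
A-D (2): add — endpoints in different components.
A-G (3): add — endpoints in different components.
D-G (3): skip — D and G already connected.
B-D (5): skip — B and D already connected.
F-G (7): add — endpoints in different components.
A-E (10): add — endpoints in different components.
C-G (11): add — endpoints in different components.
D-F (11): skip — D and F already connected.
C-D (12): skip — C and D already connected.
C-E (12): skip — C and E already connected.
E-G (13): skip — E and G already connected.
F-H (13): add — endpoints in different components.
Edges rejected before the tree was complete: 6.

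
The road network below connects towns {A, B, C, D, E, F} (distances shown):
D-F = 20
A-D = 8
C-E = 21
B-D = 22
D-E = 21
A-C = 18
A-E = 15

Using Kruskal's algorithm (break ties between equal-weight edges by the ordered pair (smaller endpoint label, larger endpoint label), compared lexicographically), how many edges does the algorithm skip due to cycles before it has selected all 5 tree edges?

Kruskal's algorithm — process edges by increasing weight (ties by edge label):
A-D (8): add — endpoints in different components.
A-E (15): add — endpoints in different components.
A-C (18): add — endpoints in different components.
D-F (20): add — endpoints in different components.
C-E (21): skip — C and E already connected.
D-E (21): skip — D and E already connected.
B-D (22): add — endpoints in different components.
Edges rejected before the tree was complete: 2.

2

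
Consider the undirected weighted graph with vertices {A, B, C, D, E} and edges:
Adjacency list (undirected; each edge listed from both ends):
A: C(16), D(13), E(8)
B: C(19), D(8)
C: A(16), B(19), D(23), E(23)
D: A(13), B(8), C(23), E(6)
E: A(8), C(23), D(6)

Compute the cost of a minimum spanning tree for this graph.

38

Prim's algorithm from A:
Step 1: frontier [A E 8, A D 13, A C 16] → take A E (8); add E.
Step 2: frontier [A D 13, A C 16, D E 6, C E 23] → take D E (6); add D.
Step 3: frontier [A C 16, B D 8, C D 23, C E 23] → take B D (8); add B.
Step 4: frontier [A C 16, B C 19, C D 23, C E 23] → take A C (16); add C.
MST edges: A E, D E, B D, A C; total weight 8+6+8+16 = 38.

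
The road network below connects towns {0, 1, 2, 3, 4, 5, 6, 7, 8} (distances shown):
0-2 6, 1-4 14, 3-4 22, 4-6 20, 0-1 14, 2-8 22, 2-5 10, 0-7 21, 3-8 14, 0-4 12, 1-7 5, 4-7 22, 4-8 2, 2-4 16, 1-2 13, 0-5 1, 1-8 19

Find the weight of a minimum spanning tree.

Kruskal's algorithm — process edges by increasing weight (ties by edge label):
0-5 (1): add — endpoints in different components.
4-8 (2): add — endpoints in different components.
1-7 (5): add — endpoints in different components.
0-2 (6): add — endpoints in different components.
2-5 (10): skip — 2 and 5 already connected.
0-4 (12): add — endpoints in different components.
1-2 (13): add — endpoints in different components.
0-1 (14): skip — 0 and 1 already connected.
1-4 (14): skip — 1 and 4 already connected.
3-8 (14): add — endpoints in different components.
2-4 (16): skip — 2 and 4 already connected.
1-8 (19): skip — 1 and 8 already connected.
4-6 (20): add — endpoints in different components.
MST edges: 0-5, 4-8, 1-7, 0-2, 0-4, 1-2, 3-8, 4-6; total weight 1+2+5+6+12+13+14+20 = 73.

73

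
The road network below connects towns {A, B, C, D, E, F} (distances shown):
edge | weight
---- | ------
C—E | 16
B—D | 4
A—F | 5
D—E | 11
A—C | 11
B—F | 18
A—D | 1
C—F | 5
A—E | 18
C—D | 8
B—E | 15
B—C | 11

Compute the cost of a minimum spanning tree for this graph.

Kruskal: consider edges lightest-first.
A—D (1): add — endpoints in different components.
B—D (4): add — endpoints in different components.
A—F (5): add — endpoints in different components.
C—F (5): add — endpoints in different components.
C—D (8): skip — C and D already connected.
A—C (11): skip — A and C already connected.
B—C (11): skip — B and C already connected.
D—E (11): add — endpoints in different components.
MST edges: A—D, B—D, A—F, C—F, D—E; total weight 1+4+5+5+11 = 26.

26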